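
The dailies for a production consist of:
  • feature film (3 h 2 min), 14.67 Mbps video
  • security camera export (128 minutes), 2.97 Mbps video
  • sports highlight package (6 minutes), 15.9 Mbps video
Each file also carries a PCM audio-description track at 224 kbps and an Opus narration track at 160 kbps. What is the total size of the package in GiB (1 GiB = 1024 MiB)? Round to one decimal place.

22.8 GiB

Audio total: 224 + 160 = 384 kbps = 0.384 Mbps.
feature film: 15.054 Mbps × 10920 s = 164389.7 Mb
security camera export: 3.354 Mbps × 7680 s = 25758.7 Mb
sports highlight package: 16.284 Mbps × 360 s = 5862.2 Mb
Total: 196010.6 Mb = 24501.3 MB.
= 22.82 GiB.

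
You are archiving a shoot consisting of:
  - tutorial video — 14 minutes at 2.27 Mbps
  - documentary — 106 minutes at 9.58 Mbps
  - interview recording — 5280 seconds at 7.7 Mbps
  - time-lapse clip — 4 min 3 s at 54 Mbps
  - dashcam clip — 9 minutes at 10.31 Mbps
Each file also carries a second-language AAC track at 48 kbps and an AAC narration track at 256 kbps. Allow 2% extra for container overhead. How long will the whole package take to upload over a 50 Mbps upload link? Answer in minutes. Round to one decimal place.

42.9 minutes

Audio total: 48 + 256 = 304 kbps = 0.304 Mbps.
tutorial video: 2.574 Mbps × 840 s × 1.02 = 2205.4 Mb
documentary: 9.884 Mbps × 6360 s × 1.02 = 64119.5 Mb
interview recording: 8.004 Mbps × 5280 s × 1.02 = 43106.3 Mb
time-lapse clip: 54.304 Mbps × 243 s × 1.02 = 13459.8 Mb
dashcam clip: 10.614 Mbps × 540 s × 1.02 = 5846.2 Mb
Total: 128737.2 Mb = 16092.2 MB.
At 50 Mbps: 128737.2 / 50 = 2575 s ≈ 42.9 minutes.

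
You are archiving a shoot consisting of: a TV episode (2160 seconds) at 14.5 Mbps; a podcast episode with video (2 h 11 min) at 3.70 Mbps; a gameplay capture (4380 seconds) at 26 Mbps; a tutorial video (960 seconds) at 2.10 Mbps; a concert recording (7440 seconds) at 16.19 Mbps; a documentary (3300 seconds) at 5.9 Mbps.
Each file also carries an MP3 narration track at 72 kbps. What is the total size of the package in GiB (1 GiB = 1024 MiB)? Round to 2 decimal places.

Audio: 72 kbps = 0.072 Mbps.
TV episode: 14.572 Mbps × 2160 s = 31475.5 Mb
podcast episode with video: 3.772 Mbps × 7860 s = 29647.9 Mb
gameplay capture: 26.072 Mbps × 4380 s = 114195.4 Mb
tutorial video: 2.172 Mbps × 960 s = 2085.1 Mb
concert recording: 16.262 Mbps × 7440 s = 120989.3 Mb
documentary: 5.972 Mbps × 3300 s = 19707.6 Mb
Total: 318100.8 Mb = 39762.6 MB.
= 37.03 GiB.

37.03 GiB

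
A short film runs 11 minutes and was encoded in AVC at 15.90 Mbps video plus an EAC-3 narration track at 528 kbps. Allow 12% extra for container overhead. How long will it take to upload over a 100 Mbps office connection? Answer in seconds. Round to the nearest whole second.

121 seconds

11 min = 660 s
Audio: 528 kbps = 0.528 Mbps.
Total bitrate: 16.428 Mbps.
File: 16.428 Mbps × 660 s = 10842.5 Mb.
With 12% container overhead: ×1.12. → 12143.6 Mb.
At 100 Mbps: 12143.6 / 100 = 121.4 s ≈ 121 seconds.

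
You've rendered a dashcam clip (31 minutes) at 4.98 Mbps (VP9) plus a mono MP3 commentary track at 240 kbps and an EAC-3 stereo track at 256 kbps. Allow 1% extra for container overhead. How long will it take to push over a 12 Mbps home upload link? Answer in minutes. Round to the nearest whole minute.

31 min = 1860 s
Audio total: 240 + 256 = 496 kbps = 0.496 Mbps.
Total bitrate: 5.476 Mbps.
File: 5.476 Mbps × 1860 s = 10185.4 Mb.
With 1% container overhead: ×1.01. → 10287.2 Mb.
At 12 Mbps: 10287.2 / 12 = 857.3 s ≈ 14.3 minutes.

14 minutes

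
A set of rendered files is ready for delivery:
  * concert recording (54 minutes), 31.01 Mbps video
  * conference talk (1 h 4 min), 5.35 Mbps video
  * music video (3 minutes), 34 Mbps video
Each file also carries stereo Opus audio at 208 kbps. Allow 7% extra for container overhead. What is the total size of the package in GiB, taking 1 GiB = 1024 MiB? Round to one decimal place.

Audio: 208 kbps = 0.208 Mbps.
concert recording: 31.218 Mbps × 3240 s × 1.07 = 108226.6 Mb
conference talk: 5.558 Mbps × 3840 s × 1.07 = 22836.7 Mb
music video: 34.208 Mbps × 180 s × 1.07 = 6588.5 Mb
Total: 137651.7 Mb = 17206.5 MB.
= 16.02 GiB.

16.0 GiB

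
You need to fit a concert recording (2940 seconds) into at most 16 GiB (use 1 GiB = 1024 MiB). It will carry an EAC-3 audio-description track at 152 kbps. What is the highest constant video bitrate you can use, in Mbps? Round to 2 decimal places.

Budget: 16 GiB = 137439.0 Mb.
Total bitrate budget: 137439.0 Mb / 2940 s = 46.748 Mbps.
Audio: 152 kbps = 0.152 Mbps.
Video: 46.748 − 0.152 = 46.596 Mbps.

46.60 Mbps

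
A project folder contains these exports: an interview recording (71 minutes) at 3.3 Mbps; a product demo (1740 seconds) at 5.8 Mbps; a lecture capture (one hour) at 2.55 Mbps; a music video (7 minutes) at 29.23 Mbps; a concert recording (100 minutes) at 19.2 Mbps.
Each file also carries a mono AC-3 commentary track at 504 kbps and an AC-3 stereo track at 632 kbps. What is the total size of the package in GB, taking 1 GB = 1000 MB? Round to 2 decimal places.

Audio total: 504 + 632 = 1136 kbps = 1.136 Mbps.
interview recording: 4.436 Mbps × 4260 s = 18897.4 Mb
product demo: 6.936 Mbps × 1740 s = 12068.6 Mb
lecture capture: 3.686 Mbps × 3600 s = 13269.6 Mb
music video: 30.366 Mbps × 420 s = 12753.7 Mb
concert recording: 20.336 Mbps × 6000 s = 122016.0 Mb
Total: 179005.3 Mb = 22375.7 MB.
= 22.38 GB.

22.38 GB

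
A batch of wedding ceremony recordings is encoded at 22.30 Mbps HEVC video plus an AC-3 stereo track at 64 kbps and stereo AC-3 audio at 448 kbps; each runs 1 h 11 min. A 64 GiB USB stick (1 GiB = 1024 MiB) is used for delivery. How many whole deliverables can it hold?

1 h 11 min = 71 min = 4260 s
Audio total: 64 + 448 = 512 kbps = 0.512 Mbps.
Total bitrate: 22.812 Mbps.
Per item: 22.812 Mbps × 4260 s = 97,179 Mb = 12,147 MB.
Capacity: 64 GiB = 549,756 Mb; 5.66 items → 5 complete.

5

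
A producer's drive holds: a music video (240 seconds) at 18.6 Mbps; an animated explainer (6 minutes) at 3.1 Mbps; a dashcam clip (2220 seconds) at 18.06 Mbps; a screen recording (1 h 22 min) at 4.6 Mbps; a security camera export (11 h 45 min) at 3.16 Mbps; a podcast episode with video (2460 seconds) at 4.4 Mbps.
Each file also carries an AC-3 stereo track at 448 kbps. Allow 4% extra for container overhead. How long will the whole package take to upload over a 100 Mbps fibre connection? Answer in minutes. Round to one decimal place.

41.0 minutes

Audio: 448 kbps = 0.448 Mbps.
music video: 19.048 Mbps × 240 s × 1.04 = 4754.4 Mb
animated explainer: 3.548 Mbps × 360 s × 1.04 = 1328.4 Mb
dashcam clip: 18.508 Mbps × 2220 s × 1.04 = 42731.3 Mb
screen recording: 5.048 Mbps × 4920 s × 1.04 = 25829.6 Mb
security camera export: 3.608 Mbps × 42300 s × 1.04 = 158723.1 Mb
podcast episode with video: 4.848 Mbps × 2460 s × 1.04 = 12403.1 Mb
Total: 245769.9 Mb = 30721.2 MB.
At 100 Mbps: 245769.9 / 100 = 2458 s ≈ 41 minutes.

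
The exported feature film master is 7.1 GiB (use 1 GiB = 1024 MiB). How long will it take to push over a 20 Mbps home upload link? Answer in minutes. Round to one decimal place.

50.8 minutes

File: 7.1 GiB = 60988.5 Mb.
At 20 Mbps: 60988.5 / 20 = 3049.4 s ≈ 50.8 minutes.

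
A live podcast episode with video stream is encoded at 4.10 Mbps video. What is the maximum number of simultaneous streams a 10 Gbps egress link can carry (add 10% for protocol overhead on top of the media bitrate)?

On the wire with 10% overhead: 4.510 Mbps.
10 Gbps = 10,000 Mbps; 10,000 / 4.510 = 2217.29 → 2217 viewers.

2217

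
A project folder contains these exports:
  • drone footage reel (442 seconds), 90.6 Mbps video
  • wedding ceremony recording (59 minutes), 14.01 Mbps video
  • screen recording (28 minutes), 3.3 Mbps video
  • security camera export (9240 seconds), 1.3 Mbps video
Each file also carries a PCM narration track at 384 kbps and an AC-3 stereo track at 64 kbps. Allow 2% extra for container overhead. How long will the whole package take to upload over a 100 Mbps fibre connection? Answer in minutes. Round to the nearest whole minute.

Audio total: 384 + 64 = 448 kbps = 0.448 Mbps.
drone footage reel: 91.048 Mbps × 442 s × 1.02 = 41048.1 Mb
wedding ceremony recording: 14.458 Mbps × 3540 s × 1.02 = 52204.9 Mb
screen recording: 3.748 Mbps × 1680 s × 1.02 = 6422.6 Mb
security camera export: 1.748 Mbps × 9240 s × 1.02 = 16474.6 Mb
Total: 116150.1 Mb = 14518.8 MB.
At 100 Mbps: 116150.1 / 100 = 1162 s ≈ 19.4 minutes.

19 minutes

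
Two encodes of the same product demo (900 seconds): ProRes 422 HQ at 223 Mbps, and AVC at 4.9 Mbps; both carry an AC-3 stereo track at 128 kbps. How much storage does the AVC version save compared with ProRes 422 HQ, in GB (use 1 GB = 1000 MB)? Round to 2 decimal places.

24.54 GB

Audio: 128 kbps = 0.128 Mbps.
ProRes 422 HQ: 223.128 Mbps × 900 s = 200815.2 Mb = 25.102 GB.
AVC: 5.028 Mbps × 900 s = 4525.2 Mb = 0.566 GB.
Saving: 25.102 − 0.566 = 24.536 GB.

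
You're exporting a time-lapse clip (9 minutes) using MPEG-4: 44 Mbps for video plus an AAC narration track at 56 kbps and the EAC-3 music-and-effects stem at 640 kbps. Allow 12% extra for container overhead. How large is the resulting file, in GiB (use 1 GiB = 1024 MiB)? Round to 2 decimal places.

9 min = 540 s
Audio total: 56 + 640 = 696 kbps = 0.696 Mbps.
Total bitrate: 44 + 0.696 = 44.696 Mbps.
Stream data: 44.696 Mbps × 540 s = 24135.8 Mb.
With 12% container overhead: ×1.12.
27,032 Mb = 3,379,017,600 bytes ÷ 1,073,741,824 = 3.147 GiB.

3.15 GiB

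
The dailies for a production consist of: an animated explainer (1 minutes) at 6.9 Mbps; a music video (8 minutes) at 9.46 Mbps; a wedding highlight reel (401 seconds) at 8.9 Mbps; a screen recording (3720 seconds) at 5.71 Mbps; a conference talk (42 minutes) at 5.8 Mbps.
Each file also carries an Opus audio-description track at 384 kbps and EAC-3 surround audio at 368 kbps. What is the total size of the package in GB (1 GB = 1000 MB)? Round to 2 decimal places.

6.22 GB

Audio total: 384 + 368 = 752 kbps = 0.752 Mbps.
animated explainer: 7.652 Mbps × 60 s = 459.1 Mb
music video: 10.212 Mbps × 480 s = 4901.8 Mb
wedding highlight reel: 9.652 Mbps × 401 s = 3870.5 Mb
screen recording: 6.462 Mbps × 3720 s = 24038.6 Mb
conference talk: 6.552 Mbps × 2520 s = 16511.0 Mb
Total: 49781.0 Mb = 6222.6 MB.
= 6.223 GB.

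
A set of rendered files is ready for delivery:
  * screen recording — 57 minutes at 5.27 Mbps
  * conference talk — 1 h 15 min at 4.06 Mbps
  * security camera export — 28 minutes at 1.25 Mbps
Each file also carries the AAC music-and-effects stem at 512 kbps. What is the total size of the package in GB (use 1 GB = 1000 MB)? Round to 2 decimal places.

5.41 GB

Audio: 512 kbps = 0.512 Mbps.
screen recording: 5.782 Mbps × 3420 s = 19774.4 Mb
conference talk: 4.572 Mbps × 4500 s = 20574.0 Mb
security camera export: 1.762 Mbps × 1680 s = 2960.2 Mb
Total: 43308.6 Mb = 5413.6 MB.
= 5.414 GB.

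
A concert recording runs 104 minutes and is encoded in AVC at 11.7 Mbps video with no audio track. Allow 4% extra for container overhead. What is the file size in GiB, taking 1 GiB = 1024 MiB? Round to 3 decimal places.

104 min = 6240 s
Total bitrate: 11.7 Mbps.
Stream data: 11.700 Mbps × 6240 s = 73008.0 Mb.
With 4% container overhead: ×1.04.
75,928 Mb = 9,491,040,000 bytes ÷ 1,073,741,824 = 8.839 GiB.

8.839 GiB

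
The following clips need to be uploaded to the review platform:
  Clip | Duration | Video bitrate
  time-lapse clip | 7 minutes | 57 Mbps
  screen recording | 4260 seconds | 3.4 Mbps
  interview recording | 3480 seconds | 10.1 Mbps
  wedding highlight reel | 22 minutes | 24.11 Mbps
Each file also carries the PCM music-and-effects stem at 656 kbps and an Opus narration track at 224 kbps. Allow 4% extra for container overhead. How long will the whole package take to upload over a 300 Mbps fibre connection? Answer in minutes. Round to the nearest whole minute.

Audio total: 656 + 224 = 880 kbps = 0.880 Mbps.
time-lapse clip: 57.880 Mbps × 420 s × 1.04 = 25282.0 Mb
screen recording: 4.280 Mbps × 4260 s × 1.04 = 18962.1 Mb
interview recording: 10.980 Mbps × 3480 s × 1.04 = 39738.8 Mb
wedding highlight reel: 24.990 Mbps × 1320 s × 1.04 = 34306.3 Mb
Total: 118289.2 Mb = 14786.1 MB.
At 300 Mbps: 118289.2 / 300 = 394 s ≈ 6.57 minutes.

7 minutes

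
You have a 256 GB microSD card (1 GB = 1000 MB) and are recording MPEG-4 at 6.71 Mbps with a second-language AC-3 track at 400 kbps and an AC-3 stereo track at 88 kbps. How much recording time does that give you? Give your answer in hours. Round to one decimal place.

79.0 hours

Audio total: 400 + 88 = 488 kbps = 0.488 Mbps.
Total bitrate: 6.71 + 0.488 = 7.198 Mbps.
Capacity: 256 GB = 2,048,000 Mb.
Recording time: 2,048,000 / 7.198 = 284,523 s ≈ 79.0 hours.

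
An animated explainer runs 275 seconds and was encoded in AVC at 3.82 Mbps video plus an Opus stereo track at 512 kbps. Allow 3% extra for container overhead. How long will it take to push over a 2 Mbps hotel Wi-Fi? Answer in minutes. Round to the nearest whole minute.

Audio: 512 kbps = 0.512 Mbps.
Total bitrate: 4.332 Mbps.
File: 4.332 Mbps × 275 s = 1191.3 Mb.
With 3% container overhead: ×1.03. → 1227.0 Mb.
At 2 Mbps: 1227.0 / 2 = 613.5 s ≈ 10.2 minutes.

10 minutes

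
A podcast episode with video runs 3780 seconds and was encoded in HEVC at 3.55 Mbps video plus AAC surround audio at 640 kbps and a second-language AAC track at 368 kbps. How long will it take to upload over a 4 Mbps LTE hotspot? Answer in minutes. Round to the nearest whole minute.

72 minutes

Audio total: 640 + 368 = 1008 kbps = 1.008 Mbps.
Total bitrate: 4.558 Mbps.
File: 4.558 Mbps × 3780 s = 17229.2 Mb.
At 4 Mbps: 17229.2 / 4 = 4307.3 s ≈ 71.8 minutes.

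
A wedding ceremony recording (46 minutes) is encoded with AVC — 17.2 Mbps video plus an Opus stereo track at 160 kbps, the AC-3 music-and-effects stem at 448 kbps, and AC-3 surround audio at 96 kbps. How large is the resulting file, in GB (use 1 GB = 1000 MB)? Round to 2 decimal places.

46 min = 2760 s
Audio total: 160 + 448 + 96 = 704 kbps = 0.704 Mbps.
Total bitrate: 17.2 + 0.704 = 17.904 Mbps.
Stream data: 17.904 Mbps × 2760 s = 49415.0 Mb.
49,415 Mb ÷ 8 = 6,177 MB → 6.177 GB.

6.18 GB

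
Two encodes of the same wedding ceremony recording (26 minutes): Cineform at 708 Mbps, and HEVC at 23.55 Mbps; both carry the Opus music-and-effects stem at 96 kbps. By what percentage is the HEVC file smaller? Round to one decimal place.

26 min = 1560 s
Audio: 96 kbps = 0.096 Mbps.
Cineform: 708.096 Mbps × 1560 s = 1104629.8 Mb = 138.079 GB.
HEVC: 23.646 Mbps × 1560 s = 36887.8 Mb = 4.611 GB.
Reduction: (1 − 4.611/138.079) × 100 = 96.66%.

96.7%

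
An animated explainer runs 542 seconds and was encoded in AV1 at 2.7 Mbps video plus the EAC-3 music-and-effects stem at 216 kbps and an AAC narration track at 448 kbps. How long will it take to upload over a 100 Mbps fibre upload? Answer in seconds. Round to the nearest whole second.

18 seconds

Audio total: 216 + 448 = 664 kbps = 0.664 Mbps.
Total bitrate: 3.364 Mbps.
File: 3.364 Mbps × 542 s = 1823.3 Mb.
At 100 Mbps: 1823.3 / 100 = 18.2 s ≈ 18.2 seconds.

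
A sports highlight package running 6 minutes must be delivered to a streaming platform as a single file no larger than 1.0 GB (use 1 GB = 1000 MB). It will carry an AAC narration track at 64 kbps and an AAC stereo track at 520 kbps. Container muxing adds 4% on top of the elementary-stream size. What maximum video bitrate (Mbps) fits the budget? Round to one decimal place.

Budget: 1.0 GB = 8000.0 Mb.
Stream payload after overhead: 8000.0 / 1.04 = 7692.3 Mb.
6 min = 360 s
Total bitrate budget: 7692.3 Mb / 360 s = 21.368 Mbps.
Audio total: 64 + 520 = 584 kbps = 0.584 Mbps.
Video: 21.368 − 0.584 = 20.784 Mbps.

20.8 Mbps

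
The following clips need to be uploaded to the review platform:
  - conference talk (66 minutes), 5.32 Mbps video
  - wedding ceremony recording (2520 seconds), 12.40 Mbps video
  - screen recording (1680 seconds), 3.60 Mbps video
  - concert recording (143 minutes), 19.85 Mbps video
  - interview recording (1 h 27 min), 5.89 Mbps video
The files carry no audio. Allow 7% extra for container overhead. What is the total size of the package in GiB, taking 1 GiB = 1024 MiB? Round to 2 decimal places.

32.31 GiB

conference talk: 5.320 Mbps × 3960 s × 1.07 = 22541.9 Mb
wedding ceremony recording: 12.400 Mbps × 2520 s × 1.07 = 33435.4 Mb
screen recording: 3.600 Mbps × 1680 s × 1.07 = 6471.4 Mb
concert recording: 19.850 Mbps × 8580 s × 1.07 = 182234.9 Mb
interview recording: 5.890 Mbps × 5220 s × 1.07 = 32898.0 Mb
Total: 277581.5 Mb = 34697.7 MB.
= 32.31 GiB.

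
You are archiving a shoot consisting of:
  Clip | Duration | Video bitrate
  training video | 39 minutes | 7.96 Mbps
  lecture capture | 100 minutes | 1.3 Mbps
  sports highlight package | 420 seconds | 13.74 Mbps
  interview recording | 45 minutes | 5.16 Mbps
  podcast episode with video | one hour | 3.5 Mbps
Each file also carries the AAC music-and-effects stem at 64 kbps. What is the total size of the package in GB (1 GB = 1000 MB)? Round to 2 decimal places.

7.46 GB

Audio: 64 kbps = 0.064 Mbps.
training video: 8.024 Mbps × 2340 s = 18776.2 Mb
lecture capture: 1.364 Mbps × 6000 s = 8184.0 Mb
sports highlight package: 13.804 Mbps × 420 s = 5797.7 Mb
interview recording: 5.224 Mbps × 2700 s = 14104.8 Mb
podcast episode with video: 3.564 Mbps × 3600 s = 12830.4 Mb
Total: 59693.0 Mb = 7461.6 MB.
= 7.462 GB.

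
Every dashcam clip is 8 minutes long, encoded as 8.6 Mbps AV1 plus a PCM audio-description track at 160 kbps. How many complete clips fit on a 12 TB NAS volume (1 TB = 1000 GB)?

22831

8 min = 480 s
Audio: 160 kbps = 0.160 Mbps.
Total bitrate: 8.760 Mbps.
Per item: 8.760 Mbps × 480 s = 4,205 Mb = 525.6 MB.
Capacity: 12 TB = 96,000,000 Mb; 22831.05 items → 22831 complete.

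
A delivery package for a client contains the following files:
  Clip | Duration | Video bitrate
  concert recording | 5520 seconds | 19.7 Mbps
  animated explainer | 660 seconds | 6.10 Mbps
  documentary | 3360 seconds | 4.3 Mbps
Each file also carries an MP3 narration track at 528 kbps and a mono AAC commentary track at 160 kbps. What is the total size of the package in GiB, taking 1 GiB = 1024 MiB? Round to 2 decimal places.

Audio total: 528 + 160 = 688 kbps = 0.688 Mbps.
concert recording: 20.388 Mbps × 5520 s = 112541.8 Mb
animated explainer: 6.788 Mbps × 660 s = 4480.1 Mb
documentary: 4.988 Mbps × 3360 s = 16759.7 Mb
Total: 133781.5 Mb = 16722.7 MB.
= 15.57 GiB.

15.57 GiB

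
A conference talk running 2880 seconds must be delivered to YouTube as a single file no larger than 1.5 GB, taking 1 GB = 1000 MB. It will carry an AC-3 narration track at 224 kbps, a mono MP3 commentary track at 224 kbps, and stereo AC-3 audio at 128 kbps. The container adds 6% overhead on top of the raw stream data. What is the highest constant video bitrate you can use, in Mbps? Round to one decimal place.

Budget: 1.5 GB = 12000.0 Mb.
Stream payload after overhead: 12000.0 / 1.06 = 11320.8 Mb.
Total bitrate budget: 11320.8 Mb / 2880 s = 3.931 Mbps.
Audio total: 224 + 224 + 128 = 576 kbps = 0.576 Mbps.
Video: 3.931 − 0.576 = 3.355 Mbps.

3.4 Mbps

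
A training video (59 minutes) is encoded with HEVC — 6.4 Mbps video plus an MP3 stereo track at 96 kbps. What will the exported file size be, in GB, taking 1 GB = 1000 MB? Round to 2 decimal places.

2.87 GB

59 min = 3540 s
Audio: 96 kbps = 0.096 Mbps.
Total bitrate: 6.4 + 0.096 = 6.496 Mbps.
Stream data: 6.496 Mbps × 3540 s = 22995.8 Mb.
22,996 Mb ÷ 8 = 2,874 MB → 2.874 GB.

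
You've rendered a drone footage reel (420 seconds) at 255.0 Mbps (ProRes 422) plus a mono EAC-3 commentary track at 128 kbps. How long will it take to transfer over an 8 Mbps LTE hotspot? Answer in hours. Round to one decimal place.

3.7 hours

Audio: 128 kbps = 0.128 Mbps.
Total bitrate: 255.128 Mbps.
File: 255.128 Mbps × 420 s = 107153.8 Mb.
At 8 Mbps: 107153.8 / 8 = 13394.2 s ≈ 3.72 hours.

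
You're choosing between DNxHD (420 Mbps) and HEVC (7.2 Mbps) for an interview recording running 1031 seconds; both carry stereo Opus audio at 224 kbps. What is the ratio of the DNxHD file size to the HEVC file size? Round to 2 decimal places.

Audio: 224 kbps = 0.224 Mbps.
DNxHD: 420.224 Mbps × 1031 s = 433250.9 Mb = 50.437 GiB.
HEVC: 7.424 Mbps × 1031 s = 7654.1 Mb = 0.891 GiB.
Ratio: 50.437 / 0.891 = 56.603.

56.60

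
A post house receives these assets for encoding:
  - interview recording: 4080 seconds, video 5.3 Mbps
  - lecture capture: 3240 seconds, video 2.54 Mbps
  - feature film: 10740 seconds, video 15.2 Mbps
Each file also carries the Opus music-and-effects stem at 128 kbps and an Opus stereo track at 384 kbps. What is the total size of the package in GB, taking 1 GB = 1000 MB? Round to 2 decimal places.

Audio total: 128 + 384 = 512 kbps = 0.512 Mbps.
interview recording: 5.812 Mbps × 4080 s = 23713.0 Mb
lecture capture: 3.052 Mbps × 3240 s = 9888.5 Mb
feature film: 15.712 Mbps × 10740 s = 168746.9 Mb
Total: 202348.3 Mb = 25293.5 MB.
= 25.29 GB.

25.29 GB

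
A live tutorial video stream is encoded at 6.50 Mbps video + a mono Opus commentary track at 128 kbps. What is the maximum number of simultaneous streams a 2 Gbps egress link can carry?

301

Audio: 128 kbps = 0.128 Mbps.
Per-viewer media rate: 6.628 Mbps.
2 Gbps = 2,000 Mbps; 2,000 / 6.628 = 301.75 → 301 viewers.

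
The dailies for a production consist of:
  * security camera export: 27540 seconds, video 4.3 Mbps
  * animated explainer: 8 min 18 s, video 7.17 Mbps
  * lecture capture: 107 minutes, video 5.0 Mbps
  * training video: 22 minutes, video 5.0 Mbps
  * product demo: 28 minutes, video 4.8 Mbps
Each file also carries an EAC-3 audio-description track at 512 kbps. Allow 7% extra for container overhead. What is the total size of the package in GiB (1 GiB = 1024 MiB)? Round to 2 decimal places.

Audio: 512 kbps = 0.512 Mbps.
security camera export: 4.812 Mbps × 27540 s × 1.07 = 141799.1 Mb
animated explainer: 7.682 Mbps × 498 s × 1.07 = 4093.4 Mb
lecture capture: 5.512 Mbps × 6420 s × 1.07 = 37864.1 Mb
training video: 5.512 Mbps × 1320 s × 1.07 = 7785.1 Mb
product demo: 5.312 Mbps × 1680 s × 1.07 = 9548.9 Mb
Total: 201090.6 Mb = 25136.3 MB.
= 23.41 GiB.

23.41 GiB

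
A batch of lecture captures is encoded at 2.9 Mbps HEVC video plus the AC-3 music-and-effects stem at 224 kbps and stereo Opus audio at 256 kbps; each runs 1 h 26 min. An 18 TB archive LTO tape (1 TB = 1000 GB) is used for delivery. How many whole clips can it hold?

1 h 26 min = 86 min = 5160 s
Audio total: 224 + 256 = 480 kbps = 0.480 Mbps.
Total bitrate: 3.380 Mbps.
Per item: 3.380 Mbps × 5160 s = 17,441 Mb = 2,180 MB.
Capacity: 18 TB = 144,000,000 Mb; 8256.50 items → 8256 complete.

8256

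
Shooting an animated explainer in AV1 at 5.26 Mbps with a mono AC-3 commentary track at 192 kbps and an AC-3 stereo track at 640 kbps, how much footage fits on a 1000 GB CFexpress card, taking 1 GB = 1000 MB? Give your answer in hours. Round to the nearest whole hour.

365 hours

Audio total: 192 + 640 = 832 kbps = 0.832 Mbps.
Total bitrate: 5.26 + 0.832 = 6.092 Mbps.
Capacity: 1000 GB = 8,000,000 Mb.
Recording time: 8,000,000 / 6.092 = 1,313,198 s ≈ 365 hours.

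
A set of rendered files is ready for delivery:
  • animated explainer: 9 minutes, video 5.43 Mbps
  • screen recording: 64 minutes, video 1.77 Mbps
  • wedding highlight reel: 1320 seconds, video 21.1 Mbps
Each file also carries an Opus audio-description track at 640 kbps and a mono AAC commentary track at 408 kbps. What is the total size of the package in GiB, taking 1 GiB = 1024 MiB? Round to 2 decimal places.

Audio total: 640 + 408 = 1048 kbps = 1.048 Mbps.
animated explainer: 6.478 Mbps × 540 s = 3498.1 Mb
screen recording: 2.818 Mbps × 3840 s = 10821.1 Mb
wedding highlight reel: 22.148 Mbps × 1320 s = 29235.4 Mb
Total: 43554.6 Mb = 5444.3 MB.
= 5.070 GiB.

5.07 GiB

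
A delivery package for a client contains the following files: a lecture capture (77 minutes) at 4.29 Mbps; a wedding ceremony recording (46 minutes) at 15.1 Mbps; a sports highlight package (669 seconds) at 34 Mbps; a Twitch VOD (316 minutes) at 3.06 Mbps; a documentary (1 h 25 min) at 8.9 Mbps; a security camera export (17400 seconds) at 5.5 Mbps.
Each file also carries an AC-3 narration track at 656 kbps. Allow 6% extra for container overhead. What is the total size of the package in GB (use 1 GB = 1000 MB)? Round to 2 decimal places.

41.85 GB

Audio: 656 kbps = 0.656 Mbps.
lecture capture: 4.946 Mbps × 4620 s × 1.06 = 24221.6 Mb
wedding ceremony recording: 15.756 Mbps × 2760 s × 1.06 = 46095.8 Mb
sports highlight package: 34.656 Mbps × 669 s × 1.06 = 24576.0 Mb
Twitch VOD: 3.716 Mbps × 18960 s × 1.06 = 74682.7 Mb
documentary: 9.556 Mbps × 5100 s × 1.06 = 51659.7 Mb
security camera export: 6.156 Mbps × 17400 s × 1.06 = 113541.3 Mb
Total: 334776.9 Mb = 41847.1 MB.
= 41.85 GB.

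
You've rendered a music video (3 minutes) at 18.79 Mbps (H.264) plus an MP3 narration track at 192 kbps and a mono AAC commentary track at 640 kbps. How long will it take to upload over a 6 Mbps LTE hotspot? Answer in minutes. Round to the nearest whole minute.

3 min = 180 s
Audio total: 192 + 640 = 832 kbps = 0.832 Mbps.
Total bitrate: 19.622 Mbps.
File: 19.622 Mbps × 180 s = 3532.0 Mb.
At 6 Mbps: 3532.0 / 6 = 588.7 s ≈ 9.81 minutes.

10 minutes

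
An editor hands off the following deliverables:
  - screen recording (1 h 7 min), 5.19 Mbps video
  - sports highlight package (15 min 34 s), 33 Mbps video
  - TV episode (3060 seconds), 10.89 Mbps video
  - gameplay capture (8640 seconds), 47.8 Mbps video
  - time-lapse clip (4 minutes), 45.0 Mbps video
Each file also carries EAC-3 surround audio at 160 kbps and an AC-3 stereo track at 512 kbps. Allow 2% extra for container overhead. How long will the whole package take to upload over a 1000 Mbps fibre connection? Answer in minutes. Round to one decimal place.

8.8 minutes

Audio total: 160 + 512 = 672 kbps = 0.672 Mbps.
screen recording: 5.862 Mbps × 4020 s × 1.02 = 24036.5 Mb
sports highlight package: 33.672 Mbps × 934 s × 1.02 = 32078.6 Mb
TV episode: 11.562 Mbps × 3060 s × 1.02 = 36087.3 Mb
gameplay capture: 48.472 Mbps × 8640 s × 1.02 = 427174.0 Mb
time-lapse clip: 45.672 Mbps × 240 s × 1.02 = 11180.5 Mb
Total: 530557.0 Mb = 66319.6 MB.
At 1000 Mbps: 530557.0 / 1000 = 531 s ≈ 8.84 minutes.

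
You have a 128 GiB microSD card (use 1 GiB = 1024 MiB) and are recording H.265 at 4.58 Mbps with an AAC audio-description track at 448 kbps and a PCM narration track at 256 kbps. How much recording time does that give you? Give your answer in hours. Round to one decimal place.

Audio total: 448 + 256 = 704 kbps = 0.704 Mbps.
Total bitrate: 4.58 + 0.704 = 5.284 Mbps.
Capacity: 128 GiB = 1,099,512 Mb.
Recording time: 1,099,512 / 5.284 = 208,083 s ≈ 57.8 hours.

57.8 hours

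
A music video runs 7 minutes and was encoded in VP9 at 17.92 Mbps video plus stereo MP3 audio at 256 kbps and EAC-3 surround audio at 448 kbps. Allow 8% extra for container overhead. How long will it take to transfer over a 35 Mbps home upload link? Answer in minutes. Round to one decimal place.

7 min = 420 s
Audio total: 256 + 448 = 704 kbps = 0.704 Mbps.
Total bitrate: 18.624 Mbps.
File: 18.624 Mbps × 420 s = 7822.1 Mb.
With 8% container overhead: ×1.08. → 8447.8 Mb.
At 35 Mbps: 8447.8 / 35 = 241.4 s ≈ 4.02 minutes.

4.0 minutes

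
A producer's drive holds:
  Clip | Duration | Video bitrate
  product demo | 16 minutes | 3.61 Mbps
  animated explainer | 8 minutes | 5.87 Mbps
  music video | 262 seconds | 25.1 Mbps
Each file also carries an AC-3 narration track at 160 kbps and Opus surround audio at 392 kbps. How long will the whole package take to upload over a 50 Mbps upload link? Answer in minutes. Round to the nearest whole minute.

5 minutes

Audio total: 160 + 392 = 552 kbps = 0.552 Mbps.
product demo: 4.162 Mbps × 960 s = 3995.5 Mb
animated explainer: 6.422 Mbps × 480 s = 3082.6 Mb
music video: 25.652 Mbps × 262 s = 6720.8 Mb
Total: 13798.9 Mb = 1724.9 MB.
At 50 Mbps: 13798.9 / 50 = 276 s ≈ 4.6 minutes.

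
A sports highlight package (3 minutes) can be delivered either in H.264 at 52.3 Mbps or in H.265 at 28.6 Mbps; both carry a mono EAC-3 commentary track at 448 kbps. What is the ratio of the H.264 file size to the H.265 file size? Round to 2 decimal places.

3 min = 180 s
Audio: 448 kbps = 0.448 Mbps.
H.264: 52.748 Mbps × 180 s = 9494.6 Mb = 1.187 GB.
H.265: 29.048 Mbps × 180 s = 5228.6 Mb = 0.654 GB.
Ratio: 1.187 / 0.654 = 1.816.

1.82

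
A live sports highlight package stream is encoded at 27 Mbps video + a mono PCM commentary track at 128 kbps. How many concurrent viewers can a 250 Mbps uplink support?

Audio: 128 kbps = 0.128 Mbps.
Per-viewer media rate: 27.128 Mbps.
250 Mbps = 250.0 Mbps; 250.0 / 27.128 = 9.22 → 9 viewers.

9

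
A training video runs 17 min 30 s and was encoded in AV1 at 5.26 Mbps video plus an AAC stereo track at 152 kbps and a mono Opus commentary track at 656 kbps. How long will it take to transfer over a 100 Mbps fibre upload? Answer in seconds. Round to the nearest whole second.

17 min 30 s = 1050 s
Audio total: 152 + 656 = 808 kbps = 0.808 Mbps.
Total bitrate: 6.068 Mbps.
File: 6.068 Mbps × 1050 s = 6371.4 Mb.
At 100 Mbps: 6371.4 / 100 = 63.7 s ≈ 63.7 seconds.

64 seconds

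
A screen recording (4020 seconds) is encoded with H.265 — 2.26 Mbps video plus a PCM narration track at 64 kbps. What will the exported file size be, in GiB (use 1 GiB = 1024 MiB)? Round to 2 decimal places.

1.09 GiB

Audio: 64 kbps = 0.064 Mbps.
Total bitrate: 2.26 + 0.064 = 2.324 Mbps.
Stream data: 2.324 Mbps × 4020 s = 9342.5 Mb.
9,342 Mb = 1,167,810,000 bytes ÷ 1,073,741,824 = 1.088 GiB.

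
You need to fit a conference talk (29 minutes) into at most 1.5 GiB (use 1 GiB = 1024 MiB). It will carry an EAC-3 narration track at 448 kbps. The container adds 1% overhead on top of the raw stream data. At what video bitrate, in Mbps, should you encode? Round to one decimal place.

Budget: 1.5 GiB = 12884.9 Mb.
Stream payload after overhead: 12884.9 / 1.01 = 12757.3 Mb.
29 min = 1740 s
Total bitrate budget: 12757.3 Mb / 1740 s = 7.332 Mbps.
Audio: 448 kbps = 0.448 Mbps.
Video: 7.332 − 0.448 = 6.884 Mbps.

6.9 Mbps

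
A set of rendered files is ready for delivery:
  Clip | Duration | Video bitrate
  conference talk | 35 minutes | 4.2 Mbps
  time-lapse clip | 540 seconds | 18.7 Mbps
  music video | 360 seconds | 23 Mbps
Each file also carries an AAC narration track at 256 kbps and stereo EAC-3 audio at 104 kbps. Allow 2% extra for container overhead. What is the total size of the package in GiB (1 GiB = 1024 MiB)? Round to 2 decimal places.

Audio total: 256 + 104 = 360 kbps = 0.360 Mbps.
conference talk: 4.560 Mbps × 2100 s × 1.02 = 9767.5 Mb
time-lapse clip: 19.060 Mbps × 540 s × 1.02 = 10498.2 Mb
music video: 23.360 Mbps × 360 s × 1.02 = 8577.8 Mb
Total: 28843.6 Mb = 3605.4 MB.
= 3.358 GiB.

3.36 GiB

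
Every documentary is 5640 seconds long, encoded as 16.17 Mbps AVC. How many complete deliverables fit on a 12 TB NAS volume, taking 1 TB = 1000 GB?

Per item: 16.170 Mbps × 5640 s = 91,199 Mb = 11,400 MB.
Capacity: 12 TB = 96,000,000 Mb; 1052.65 items → 1052 complete.

1052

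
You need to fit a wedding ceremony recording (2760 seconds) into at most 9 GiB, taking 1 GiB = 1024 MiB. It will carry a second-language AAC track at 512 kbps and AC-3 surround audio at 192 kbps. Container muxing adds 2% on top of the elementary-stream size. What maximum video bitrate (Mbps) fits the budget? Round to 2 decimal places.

Budget: 9 GiB = 77309.4 Mb.
Stream payload after overhead: 77309.4 / 1.02 = 75793.5 Mb.
Total bitrate budget: 75793.5 Mb / 2760 s = 27.461 Mbps.
Audio total: 512 + 192 = 704 kbps = 0.704 Mbps.
Video: 27.461 − 0.704 = 26.757 Mbps.

26.76 Mbps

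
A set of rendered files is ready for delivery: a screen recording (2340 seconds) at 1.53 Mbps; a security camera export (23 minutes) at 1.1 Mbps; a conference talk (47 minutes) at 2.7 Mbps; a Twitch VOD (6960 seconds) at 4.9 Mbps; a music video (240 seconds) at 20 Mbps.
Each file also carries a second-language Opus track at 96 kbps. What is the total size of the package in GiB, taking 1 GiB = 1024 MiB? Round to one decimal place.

Audio: 96 kbps = 0.096 Mbps.
screen recording: 1.626 Mbps × 2340 s = 3804.8 Mb
security camera export: 1.196 Mbps × 1380 s = 1650.5 Mb
conference talk: 2.796 Mbps × 2820 s = 7884.7 Mb
Twitch VOD: 4.996 Mbps × 6960 s = 34772.2 Mb
music video: 20.096 Mbps × 240 s = 4823.0 Mb
Total: 52935.2 Mb = 6616.9 MB.
= 6.162 GiB.

6.2 GiB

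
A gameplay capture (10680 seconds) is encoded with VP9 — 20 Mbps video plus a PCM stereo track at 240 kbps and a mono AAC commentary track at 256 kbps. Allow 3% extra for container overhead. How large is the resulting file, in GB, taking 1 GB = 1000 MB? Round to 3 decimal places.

Audio total: 240 + 256 = 496 kbps = 0.496 Mbps.
Total bitrate: 20 + 0.496 = 20.496 Mbps.
Stream data: 20.496 Mbps × 10680 s = 218897.3 Mb.
With 3% container overhead: ×1.03.
225,464 Mb ÷ 8 = 28,183 MB → 28.18 GB.

28.183 GB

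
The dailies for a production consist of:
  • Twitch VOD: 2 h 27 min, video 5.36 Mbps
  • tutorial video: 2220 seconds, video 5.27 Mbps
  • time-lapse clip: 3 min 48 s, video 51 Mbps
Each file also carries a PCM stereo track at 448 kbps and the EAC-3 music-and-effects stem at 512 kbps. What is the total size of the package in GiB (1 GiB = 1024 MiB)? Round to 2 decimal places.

Audio total: 448 + 512 = 960 kbps = 0.960 Mbps.
Twitch VOD: 6.320 Mbps × 8820 s = 55742.4 Mb
tutorial video: 6.230 Mbps × 2220 s = 13830.6 Mb
time-lapse clip: 51.960 Mbps × 228 s = 11846.9 Mb
Total: 81419.9 Mb = 10177.5 MB.
= 9.479 GiB.

9.48 GiB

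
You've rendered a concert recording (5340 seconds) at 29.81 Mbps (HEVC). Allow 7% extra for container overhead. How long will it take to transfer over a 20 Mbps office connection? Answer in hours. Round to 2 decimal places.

File: 29.810 Mbps × 5340 s = 159185.4 Mb.
With 7% container overhead: ×1.07. → 170328.4 Mb.
At 20 Mbps: 170328.4 / 20 = 8516.4 s ≈ 2.37 hours.

2.37 hours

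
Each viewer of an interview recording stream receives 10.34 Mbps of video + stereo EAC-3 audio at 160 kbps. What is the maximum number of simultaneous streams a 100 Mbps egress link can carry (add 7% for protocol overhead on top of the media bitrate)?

Audio: 160 kbps = 0.160 Mbps.
Per-viewer media rate: 10.500 Mbps.
On the wire with 7% overhead: 11.235 Mbps.
100 Mbps = 100.0 Mbps; 100.0 / 11.235 = 8.90 → 8 viewers.

8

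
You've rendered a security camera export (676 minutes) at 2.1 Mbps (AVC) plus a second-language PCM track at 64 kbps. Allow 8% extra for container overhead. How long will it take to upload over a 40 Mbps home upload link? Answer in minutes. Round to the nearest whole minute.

39 minutes

676 min = 40560 s
Audio: 64 kbps = 0.064 Mbps.
Total bitrate: 2.164 Mbps.
File: 2.164 Mbps × 40560 s = 87771.8 Mb.
With 8% container overhead: ×1.08. → 94793.6 Mb.
At 40 Mbps: 94793.6 / 40 = 2369.8 s ≈ 39.5 minutes.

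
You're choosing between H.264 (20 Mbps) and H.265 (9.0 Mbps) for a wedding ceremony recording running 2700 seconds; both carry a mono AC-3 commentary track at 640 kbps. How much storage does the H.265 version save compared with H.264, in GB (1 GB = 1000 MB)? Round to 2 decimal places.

3.71 GB

Audio: 640 kbps = 0.640 Mbps.
H.264: 20.640 Mbps × 2700 s = 55728.0 Mb = 6.966 GB.
H.265: 9.640 Mbps × 2700 s = 26028.0 Mb = 3.253 GB.
Saving: 6.966 − 3.253 = 3.712 GB.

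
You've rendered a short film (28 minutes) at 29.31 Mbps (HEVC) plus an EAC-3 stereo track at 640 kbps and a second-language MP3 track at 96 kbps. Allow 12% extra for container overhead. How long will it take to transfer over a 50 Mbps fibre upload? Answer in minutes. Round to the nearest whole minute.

19 minutes

28 min = 1680 s
Audio total: 640 + 96 = 736 kbps = 0.736 Mbps.
Total bitrate: 30.046 Mbps.
File: 30.046 Mbps × 1680 s = 50477.3 Mb.
With 12% container overhead: ×1.12. → 56534.6 Mb.
At 50 Mbps: 56534.6 / 50 = 1130.7 s ≈ 18.8 minutes.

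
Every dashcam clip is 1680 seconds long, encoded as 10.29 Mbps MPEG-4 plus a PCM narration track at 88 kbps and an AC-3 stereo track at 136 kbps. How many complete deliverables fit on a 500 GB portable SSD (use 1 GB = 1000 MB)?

226

Audio total: 88 + 136 = 224 kbps = 0.224 Mbps.
Total bitrate: 10.514 Mbps.
Per item: 10.514 Mbps × 1680 s = 17,664 Mb = 2,208 MB.
Capacity: 500 GB = 4,000,000 Mb; 226.46 items → 226 complete.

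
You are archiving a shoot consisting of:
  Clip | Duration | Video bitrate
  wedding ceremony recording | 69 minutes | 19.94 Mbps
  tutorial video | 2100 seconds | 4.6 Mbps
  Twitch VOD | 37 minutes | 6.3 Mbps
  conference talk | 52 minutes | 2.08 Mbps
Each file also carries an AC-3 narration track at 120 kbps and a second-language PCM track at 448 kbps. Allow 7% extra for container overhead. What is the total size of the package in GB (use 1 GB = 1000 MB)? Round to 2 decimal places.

15.95 GB

Audio total: 120 + 448 = 568 kbps = 0.568 Mbps.
wedding ceremony recording: 20.508 Mbps × 4140 s × 1.07 = 90846.3 Mb
tutorial video: 5.168 Mbps × 2100 s × 1.07 = 11612.5 Mb
Twitch VOD: 6.868 Mbps × 2220 s × 1.07 = 16314.2 Mb
conference talk: 2.648 Mbps × 3120 s × 1.07 = 8840.1 Mb
Total: 127613.2 Mb = 15951.6 MB.
= 15.95 GB.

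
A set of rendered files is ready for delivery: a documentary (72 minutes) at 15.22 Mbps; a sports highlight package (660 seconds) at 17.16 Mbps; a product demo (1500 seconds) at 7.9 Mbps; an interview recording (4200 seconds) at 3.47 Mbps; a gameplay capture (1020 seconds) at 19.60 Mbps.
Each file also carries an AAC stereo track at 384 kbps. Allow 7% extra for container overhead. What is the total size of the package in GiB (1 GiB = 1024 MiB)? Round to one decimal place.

Audio: 384 kbps = 0.384 Mbps.
documentary: 15.604 Mbps × 4320 s × 1.07 = 72127.9 Mb
sports highlight package: 17.544 Mbps × 660 s × 1.07 = 12389.6 Mb
product demo: 8.284 Mbps × 1500 s × 1.07 = 13295.8 Mb
interview recording: 3.854 Mbps × 4200 s × 1.07 = 17319.9 Mb
gameplay capture: 19.984 Mbps × 1020 s × 1.07 = 21810.5 Mb
Total: 136943.7 Mb = 17118.0 MB.
= 15.94 GiB.

15.9 GiB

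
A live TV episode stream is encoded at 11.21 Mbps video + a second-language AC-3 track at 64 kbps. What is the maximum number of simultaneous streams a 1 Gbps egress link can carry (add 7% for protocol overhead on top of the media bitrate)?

Audio: 64 kbps = 0.064 Mbps.
Per-viewer media rate: 11.274 Mbps.
On the wire with 7% overhead: 12.063 Mbps.
1 Gbps = 1,000 Mbps; 1,000 / 12.063 = 82.90 → 82 viewers.

82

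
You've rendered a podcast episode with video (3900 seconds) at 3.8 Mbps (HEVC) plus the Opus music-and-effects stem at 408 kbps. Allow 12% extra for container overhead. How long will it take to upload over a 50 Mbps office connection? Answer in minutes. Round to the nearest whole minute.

Audio: 408 kbps = 0.408 Mbps.
Total bitrate: 4.208 Mbps.
File: 4.208 Mbps × 3900 s = 16411.2 Mb.
With 12% container overhead: ×1.12. → 18380.5 Mb.
At 50 Mbps: 18380.5 / 50 = 367.6 s ≈ 6.13 minutes.

6 minutes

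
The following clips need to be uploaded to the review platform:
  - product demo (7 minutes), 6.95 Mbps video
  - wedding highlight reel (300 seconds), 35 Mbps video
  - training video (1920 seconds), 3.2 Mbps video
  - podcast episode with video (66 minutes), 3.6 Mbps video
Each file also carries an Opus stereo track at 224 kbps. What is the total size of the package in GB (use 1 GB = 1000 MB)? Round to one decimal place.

4.4 GB

Audio: 224 kbps = 0.224 Mbps.
product demo: 7.174 Mbps × 420 s = 3013.1 Mb
wedding highlight reel: 35.224 Mbps × 300 s = 10567.2 Mb
training video: 3.424 Mbps × 1920 s = 6574.1 Mb
podcast episode with video: 3.824 Mbps × 3960 s = 15143.0 Mb
Total: 35297.4 Mb = 4412.2 MB.
= 4.412 GB.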